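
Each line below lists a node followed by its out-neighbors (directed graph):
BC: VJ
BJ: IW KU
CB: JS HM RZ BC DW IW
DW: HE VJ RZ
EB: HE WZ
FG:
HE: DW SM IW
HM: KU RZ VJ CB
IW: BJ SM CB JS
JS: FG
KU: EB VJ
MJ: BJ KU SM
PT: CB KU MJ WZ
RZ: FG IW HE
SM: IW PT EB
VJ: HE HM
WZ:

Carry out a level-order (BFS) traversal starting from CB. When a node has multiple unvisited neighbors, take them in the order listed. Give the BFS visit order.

Visit CB; enqueue JS, HM, RZ, BC, DW, IW → queue [JS, HM, RZ, BC, DW, IW]
Visit JS; enqueue FG → queue [HM, RZ, BC, DW, IW, FG]
Visit HM; enqueue KU, VJ → queue [RZ, BC, DW, IW, FG, KU, VJ]
Visit RZ; enqueue HE → queue [BC, DW, IW, FG, KU, VJ, HE]
Visit BC → queue [DW, IW, FG, KU, VJ, HE]
Visit DW → queue [IW, FG, KU, VJ, HE]
Visit IW; enqueue BJ, SM → queue [FG, KU, VJ, HE, BJ, SM]
Visit FG → queue [KU, VJ, HE, BJ, SM]
Visit KU; enqueue EB → queue [VJ, HE, BJ, SM, EB]
Visit VJ → queue [HE, BJ, SM, EB]
Visit HE → queue [BJ, SM, EB]
Visit BJ → queue [SM, EB]
Visit SM; enqueue PT → queue [EB, PT]
Visit EB; enqueue WZ → queue [PT, WZ]
Visit PT; enqueue MJ → queue [WZ, MJ]
Visit WZ → queue [MJ]
Visit MJ → queue []

CB, JS, HM, RZ, BC, DW, IW, FG, KU, VJ, HE, BJ, SM, EB, PT, WZ, MJ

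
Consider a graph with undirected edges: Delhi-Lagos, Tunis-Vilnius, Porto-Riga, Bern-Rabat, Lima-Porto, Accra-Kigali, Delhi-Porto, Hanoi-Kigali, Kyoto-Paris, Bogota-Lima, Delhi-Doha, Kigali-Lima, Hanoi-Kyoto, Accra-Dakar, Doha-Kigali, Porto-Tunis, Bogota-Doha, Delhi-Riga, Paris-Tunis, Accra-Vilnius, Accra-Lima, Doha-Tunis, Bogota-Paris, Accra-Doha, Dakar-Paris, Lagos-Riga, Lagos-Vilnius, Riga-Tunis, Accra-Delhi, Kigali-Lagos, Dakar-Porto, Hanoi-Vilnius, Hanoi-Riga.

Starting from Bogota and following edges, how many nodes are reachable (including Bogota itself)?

15

BFS from Bogota visits: Bogota, Paris, Lima, Doha, Tunis, Kyoto, Dakar, Porto, Kigali, Accra, Delhi, Vilnius, Riga, Hanoi, Lagos
Reachable nodes: 15 of 17 total.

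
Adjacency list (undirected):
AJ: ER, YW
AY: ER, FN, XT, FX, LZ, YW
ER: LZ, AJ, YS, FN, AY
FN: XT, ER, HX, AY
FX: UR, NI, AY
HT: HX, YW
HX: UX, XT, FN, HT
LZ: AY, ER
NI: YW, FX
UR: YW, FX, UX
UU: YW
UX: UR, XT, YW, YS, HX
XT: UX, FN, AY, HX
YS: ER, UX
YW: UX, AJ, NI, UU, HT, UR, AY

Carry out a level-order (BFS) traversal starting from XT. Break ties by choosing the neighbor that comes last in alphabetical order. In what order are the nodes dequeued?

Visit XT; enqueue UX, HX, FN, AY → queue [UX, HX, FN, AY]
Visit UX; enqueue YW, YS, UR → queue [HX, FN, AY, YW, YS, UR]
Visit HX; enqueue HT → queue [FN, AY, YW, YS, UR, HT]
Visit FN; enqueue ER → queue [AY, YW, YS, UR, HT, ER]
Visit AY; enqueue LZ, FX → queue [YW, YS, UR, HT, ER, LZ, FX]
Visit YW; enqueue UU, NI, AJ → queue [YS, UR, HT, ER, LZ, FX, UU, NI, AJ]
Visit YS → queue [UR, HT, ER, LZ, FX, UU, NI, AJ]
Visit UR → queue [HT, ER, LZ, FX, UU, NI, AJ]
Visit HT → queue [ER, LZ, FX, UU, NI, AJ]
Visit ER → queue [LZ, FX, UU, NI, AJ]
Visit LZ → queue [FX, UU, NI, AJ]
Visit FX → queue [UU, NI, AJ]
Visit UU → queue [NI, AJ]
Visit NI → queue [AJ]
Visit AJ → queue []

XT, UX, HX, FN, AY, YW, YS, UR, HT, ER, LZ, FX, UU, NI, AJ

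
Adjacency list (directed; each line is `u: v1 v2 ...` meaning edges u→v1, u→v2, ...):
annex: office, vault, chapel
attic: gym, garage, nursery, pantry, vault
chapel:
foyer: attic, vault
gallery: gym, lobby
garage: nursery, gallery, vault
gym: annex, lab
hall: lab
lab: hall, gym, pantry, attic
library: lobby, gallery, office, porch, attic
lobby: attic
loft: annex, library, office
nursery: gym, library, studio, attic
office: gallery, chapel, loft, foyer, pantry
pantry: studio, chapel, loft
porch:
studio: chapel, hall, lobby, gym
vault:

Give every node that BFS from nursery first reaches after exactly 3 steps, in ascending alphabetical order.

Level 0: nursery
Level 1: attic, gym, library, studio
Level 2: annex, chapel, gallery, garage, hall, lab, lobby, office, pantry, porch, vault
Level 3: foyer, loft

foyer, loft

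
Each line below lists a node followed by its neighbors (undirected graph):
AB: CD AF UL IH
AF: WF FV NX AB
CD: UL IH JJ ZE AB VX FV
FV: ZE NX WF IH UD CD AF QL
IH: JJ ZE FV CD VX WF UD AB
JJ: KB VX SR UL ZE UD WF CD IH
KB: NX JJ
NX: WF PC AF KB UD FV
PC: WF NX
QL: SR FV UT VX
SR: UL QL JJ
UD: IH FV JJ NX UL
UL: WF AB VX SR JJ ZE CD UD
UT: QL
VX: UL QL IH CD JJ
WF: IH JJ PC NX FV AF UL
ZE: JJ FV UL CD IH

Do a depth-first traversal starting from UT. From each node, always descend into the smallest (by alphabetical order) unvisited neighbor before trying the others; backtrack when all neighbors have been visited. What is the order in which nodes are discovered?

Visit UT
UT → QL
QL → FV
FV → AF
AF → AB
AB → CD
CD → IH
IH → JJ
JJ → KB
KB → NX
NX → PC
PC → WF
WF → UL
UL → SR
UL → UD
UL → VX
UL → ZE

UT, QL, FV, AF, AB, CD, IH, JJ, KB, NX, PC, WF, UL, SR, UD, VX, ZE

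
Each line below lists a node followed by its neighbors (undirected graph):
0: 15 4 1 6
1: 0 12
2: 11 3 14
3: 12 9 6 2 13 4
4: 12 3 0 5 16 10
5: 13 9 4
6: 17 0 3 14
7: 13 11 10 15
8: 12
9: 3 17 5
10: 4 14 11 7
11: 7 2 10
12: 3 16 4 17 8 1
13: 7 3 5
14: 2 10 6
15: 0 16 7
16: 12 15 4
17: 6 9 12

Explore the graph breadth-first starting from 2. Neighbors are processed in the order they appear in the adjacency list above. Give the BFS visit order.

Visit 2; enqueue 11, 3, 14 → queue [11, 3, 14]
Visit 11; enqueue 7, 10 → queue [3, 14, 7, 10]
Visit 3; enqueue 12, 9, 6, 13, 4 → queue [14, 7, 10, 12, 9, 6, 13, 4]
Visit 14 → queue [7, 10, 12, 9, 6, 13, 4]
Visit 7; enqueue 15 → queue [10, 12, 9, 6, 13, 4, 15]
Visit 10 → queue [12, 9, 6, 13, 4, 15]
Visit 12; enqueue 16, 17, 8, 1 → queue [9, 6, 13, 4, 15, 16, 17, 8, 1]
Visit 9; enqueue 5 → queue [6, 13, 4, 15, 16, 17, 8, 1, 5]
Visit 6; enqueue 0 → queue [13, 4, 15, 16, 17, 8, 1, 5, 0]
Visit 13 → queue [4, 15, 16, 17, 8, 1, 5, 0]
Visit 4 → queue [15, 16, 17, 8, 1, 5, 0]
Visit 15 → queue [16, 17, 8, 1, 5, 0]
Visit 16 → queue [17, 8, 1, 5, 0]
Visit 17 → queue [8, 1, 5, 0]
Visit 8 → queue [1, 5, 0]
Visit 1 → queue [5, 0]
Visit 5 → queue [0]
Visit 0 → queue []

2, 11, 3, 14, 7, 10, 12, 9, 6, 13, 4, 15, 16, 17, 8, 1, 5, 0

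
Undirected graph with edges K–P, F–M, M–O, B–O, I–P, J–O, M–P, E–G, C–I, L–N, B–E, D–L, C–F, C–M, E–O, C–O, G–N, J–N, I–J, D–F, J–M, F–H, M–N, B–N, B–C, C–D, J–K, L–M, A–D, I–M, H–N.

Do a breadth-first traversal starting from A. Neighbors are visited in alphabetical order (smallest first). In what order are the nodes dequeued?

A D C F L B I M O H N E J P G K

Visit A; enqueue D → queue [D]
Visit D; enqueue C, F, L → queue [C, F, L]
Visit C; enqueue B, I, M, O → queue [F, L, B, I, M, O]
Visit F; enqueue H → queue [L, B, I, M, O, H]
Visit L; enqueue N → queue [B, I, M, O, H, N]
Visit B; enqueue E → queue [I, M, O, H, N, E]
Visit I; enqueue J, P → queue [M, O, H, N, E, J, P]
Visit M → queue [O, H, N, E, J, P]
Visit O → queue [H, N, E, J, P]
Visit H → queue [N, E, J, P]
Visit N; enqueue G → queue [E, J, P, G]
Visit E → queue [J, P, G]
Visit J; enqueue K → queue [P, G, K]
Visit P → queue [G, K]
Visit G → queue [K]
Visit K → queue []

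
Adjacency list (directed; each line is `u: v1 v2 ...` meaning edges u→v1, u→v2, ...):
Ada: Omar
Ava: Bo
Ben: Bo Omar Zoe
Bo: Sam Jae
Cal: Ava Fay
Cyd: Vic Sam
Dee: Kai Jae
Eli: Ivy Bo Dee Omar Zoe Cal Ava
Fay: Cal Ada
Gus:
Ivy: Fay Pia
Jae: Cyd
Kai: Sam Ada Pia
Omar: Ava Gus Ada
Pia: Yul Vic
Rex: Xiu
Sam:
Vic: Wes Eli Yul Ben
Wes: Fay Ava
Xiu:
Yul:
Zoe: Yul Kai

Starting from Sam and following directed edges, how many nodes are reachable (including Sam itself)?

BFS from Sam visits: Sam
Reachable nodes: 1 of 22 total.

1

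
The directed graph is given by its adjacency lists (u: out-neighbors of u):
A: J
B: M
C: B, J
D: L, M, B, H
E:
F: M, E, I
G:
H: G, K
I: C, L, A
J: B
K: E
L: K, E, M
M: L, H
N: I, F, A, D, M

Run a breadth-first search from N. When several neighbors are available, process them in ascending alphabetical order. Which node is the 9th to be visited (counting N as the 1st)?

H

Visit N; enqueue A, D, F, I, M → queue [A, D, F, I, M]
Visit A; enqueue J → queue [D, F, I, M, J]
Visit D; enqueue B, H, L → queue [F, I, M, J, B, H, L]
Visit F; enqueue E → queue [I, M, J, B, H, L, E]
Visit I; enqueue C → queue [M, J, B, H, L, E, C]
Visit M → queue [J, B, H, L, E, C]
Visit J → queue [B, H, L, E, C]
Visit B → queue [H, L, E, C]
Visit H; enqueue G, K → queue [L, E, C, G, K]
Visit L → queue [E, C, G, K]
Visit E → queue [C, G, K]
Visit C → queue [G, K]
Visit G → queue [K]
Visit K → queue []

Visit order: N, A, D, F, I, M, J, B, H, L, E, C, G, K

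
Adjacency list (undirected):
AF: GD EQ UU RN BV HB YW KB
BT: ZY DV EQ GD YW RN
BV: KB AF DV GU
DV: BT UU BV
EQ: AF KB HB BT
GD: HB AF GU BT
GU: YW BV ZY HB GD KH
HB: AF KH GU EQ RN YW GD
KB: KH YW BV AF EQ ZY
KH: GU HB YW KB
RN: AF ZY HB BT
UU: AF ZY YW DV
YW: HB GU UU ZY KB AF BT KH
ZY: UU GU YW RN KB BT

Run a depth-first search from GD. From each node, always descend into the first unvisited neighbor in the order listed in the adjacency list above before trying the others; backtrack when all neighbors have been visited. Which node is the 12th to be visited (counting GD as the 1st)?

Visit GD
GD → HB
HB → AF
AF → EQ
EQ → KB
KB → KH
KH → GU
GU → YW
YW → UU
UU → ZY
ZY → RN
RN → BT
BT → DV
DV → BV

Visit order: GD, HB, AF, EQ, KB, KH, GU, YW, UU, ZY, RN, BT, DV, BV

BT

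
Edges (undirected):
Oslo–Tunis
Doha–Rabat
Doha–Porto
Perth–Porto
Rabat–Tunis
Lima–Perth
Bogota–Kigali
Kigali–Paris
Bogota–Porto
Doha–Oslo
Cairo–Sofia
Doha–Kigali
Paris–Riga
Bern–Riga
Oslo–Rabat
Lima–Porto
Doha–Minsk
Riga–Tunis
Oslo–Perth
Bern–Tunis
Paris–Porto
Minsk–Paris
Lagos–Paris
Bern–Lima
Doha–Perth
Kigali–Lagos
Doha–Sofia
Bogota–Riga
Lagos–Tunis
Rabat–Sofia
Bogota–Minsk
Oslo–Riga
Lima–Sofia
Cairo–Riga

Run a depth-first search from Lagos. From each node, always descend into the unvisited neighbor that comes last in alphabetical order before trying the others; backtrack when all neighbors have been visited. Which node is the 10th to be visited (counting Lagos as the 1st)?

Lima

Visit Lagos
Lagos → Tunis
Tunis → Riga
Riga → Paris
Paris → Porto
Porto → Perth
Perth → Oslo
Oslo → Rabat
Rabat → Sofia
Sofia → Lima
Lima → Bern
Sofia → Doha
Doha → Minsk
Minsk → Bogota
Bogota → Kigali
Sofia → Cairo

Visit order: Lagos, Tunis, Riga, Paris, Porto, Perth, Oslo, Rabat, Sofia, Lima, Bern, Doha, Minsk, Bogota, Kigali, Cairo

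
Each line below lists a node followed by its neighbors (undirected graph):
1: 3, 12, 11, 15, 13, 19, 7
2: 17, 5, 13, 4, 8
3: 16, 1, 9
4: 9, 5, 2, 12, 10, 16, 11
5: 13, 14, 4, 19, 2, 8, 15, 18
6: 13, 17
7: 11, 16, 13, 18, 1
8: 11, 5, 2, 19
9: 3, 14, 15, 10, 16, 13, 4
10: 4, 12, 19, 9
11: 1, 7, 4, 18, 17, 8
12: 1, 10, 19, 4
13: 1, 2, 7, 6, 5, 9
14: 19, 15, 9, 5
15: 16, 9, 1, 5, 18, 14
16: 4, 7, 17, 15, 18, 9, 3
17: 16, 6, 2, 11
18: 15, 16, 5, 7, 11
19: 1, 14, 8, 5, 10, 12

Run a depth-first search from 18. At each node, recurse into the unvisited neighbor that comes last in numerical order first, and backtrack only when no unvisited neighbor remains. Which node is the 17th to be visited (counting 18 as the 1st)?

2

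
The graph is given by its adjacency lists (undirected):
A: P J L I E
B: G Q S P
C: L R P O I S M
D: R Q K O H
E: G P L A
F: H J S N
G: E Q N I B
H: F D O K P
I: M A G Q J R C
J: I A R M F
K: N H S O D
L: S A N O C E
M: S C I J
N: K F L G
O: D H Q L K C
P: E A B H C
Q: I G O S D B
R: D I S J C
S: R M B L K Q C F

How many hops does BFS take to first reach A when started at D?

Level 0: D
Level 1: H, K, O, Q, R
Level 2: B, C, F, G, I, J, L, N, P, S
Level 3: A, E, M
A first appears at level 3.

3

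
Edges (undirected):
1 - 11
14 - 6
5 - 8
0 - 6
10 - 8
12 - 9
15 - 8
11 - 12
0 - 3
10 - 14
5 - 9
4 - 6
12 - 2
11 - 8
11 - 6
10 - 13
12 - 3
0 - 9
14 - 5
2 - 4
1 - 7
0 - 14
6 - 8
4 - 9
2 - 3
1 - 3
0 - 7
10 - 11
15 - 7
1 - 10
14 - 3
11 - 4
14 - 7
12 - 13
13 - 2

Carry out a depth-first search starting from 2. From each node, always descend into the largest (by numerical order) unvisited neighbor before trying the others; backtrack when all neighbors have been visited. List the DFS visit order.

2, 13, 12, 11, 10, 14, 7, 15, 8, 6, 4, 9, 5, 0, 3, 1

Visit 2
2 → 13
13 → 12
12 → 11
11 → 10
10 → 14
14 → 7
7 → 15
15 → 8
8 → 6
6 → 4
4 → 9
9 → 5
9 → 0
0 → 3
3 → 1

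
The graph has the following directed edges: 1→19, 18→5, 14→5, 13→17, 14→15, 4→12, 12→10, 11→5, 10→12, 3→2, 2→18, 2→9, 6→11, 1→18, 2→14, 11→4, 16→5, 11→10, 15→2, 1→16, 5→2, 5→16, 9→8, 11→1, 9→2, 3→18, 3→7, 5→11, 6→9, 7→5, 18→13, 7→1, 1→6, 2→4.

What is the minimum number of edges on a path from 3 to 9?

2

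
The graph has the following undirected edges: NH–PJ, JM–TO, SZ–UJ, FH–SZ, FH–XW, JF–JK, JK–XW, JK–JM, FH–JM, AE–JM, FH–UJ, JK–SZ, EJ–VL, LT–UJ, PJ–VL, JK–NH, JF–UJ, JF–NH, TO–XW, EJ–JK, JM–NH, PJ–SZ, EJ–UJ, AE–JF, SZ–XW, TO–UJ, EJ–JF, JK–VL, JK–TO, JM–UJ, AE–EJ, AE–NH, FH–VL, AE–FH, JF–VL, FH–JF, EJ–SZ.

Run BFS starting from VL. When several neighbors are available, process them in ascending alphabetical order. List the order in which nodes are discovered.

Visit VL; enqueue EJ, FH, JF, JK, PJ → queue [EJ, FH, JF, JK, PJ]
Visit EJ; enqueue AE, SZ, UJ → queue [FH, JF, JK, PJ, AE, SZ, UJ]
Visit FH; enqueue JM, XW → queue [JF, JK, PJ, AE, SZ, UJ, JM, XW]
Visit JF; enqueue NH → queue [JK, PJ, AE, SZ, UJ, JM, XW, NH]
Visit JK; enqueue TO → queue [PJ, AE, SZ, UJ, JM, XW, NH, TO]
Visit PJ → queue [AE, SZ, UJ, JM, XW, NH, TO]
Visit AE → queue [SZ, UJ, JM, XW, NH, TO]
Visit SZ → queue [UJ, JM, XW, NH, TO]
Visit UJ; enqueue LT → queue [JM, XW, NH, TO, LT]
Visit JM → queue [XW, NH, TO, LT]
Visit XW → queue [NH, TO, LT]
Visit NH → queue [TO, LT]
Visit TO → queue [LT]
Visit LT → queue []

VL, EJ, FH, JF, JK, PJ, AE, SZ, UJ, JM, XW, NH, TO, LT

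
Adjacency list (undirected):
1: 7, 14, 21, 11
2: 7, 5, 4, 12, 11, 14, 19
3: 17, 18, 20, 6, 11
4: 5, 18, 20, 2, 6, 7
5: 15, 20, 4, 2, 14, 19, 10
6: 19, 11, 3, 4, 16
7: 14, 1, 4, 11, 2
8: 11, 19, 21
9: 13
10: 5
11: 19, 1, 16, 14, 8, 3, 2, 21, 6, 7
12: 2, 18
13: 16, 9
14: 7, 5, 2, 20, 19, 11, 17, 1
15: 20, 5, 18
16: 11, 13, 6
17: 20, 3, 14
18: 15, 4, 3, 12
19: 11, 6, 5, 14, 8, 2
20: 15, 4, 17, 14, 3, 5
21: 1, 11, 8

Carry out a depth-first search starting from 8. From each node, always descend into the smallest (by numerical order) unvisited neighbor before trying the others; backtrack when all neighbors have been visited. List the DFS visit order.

8, 11, 1, 7, 2, 4, 5, 10, 14, 17, 3, 6, 16, 13, 9, 19, 18, 12, 15, 20, 21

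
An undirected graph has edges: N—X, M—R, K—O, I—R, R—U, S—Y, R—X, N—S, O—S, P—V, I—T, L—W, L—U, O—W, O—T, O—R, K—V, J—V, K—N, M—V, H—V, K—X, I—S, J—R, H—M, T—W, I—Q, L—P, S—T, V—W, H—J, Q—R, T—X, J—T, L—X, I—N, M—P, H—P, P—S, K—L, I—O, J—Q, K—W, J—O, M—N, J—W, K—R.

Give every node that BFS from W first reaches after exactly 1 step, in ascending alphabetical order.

J, K, L, O, T, V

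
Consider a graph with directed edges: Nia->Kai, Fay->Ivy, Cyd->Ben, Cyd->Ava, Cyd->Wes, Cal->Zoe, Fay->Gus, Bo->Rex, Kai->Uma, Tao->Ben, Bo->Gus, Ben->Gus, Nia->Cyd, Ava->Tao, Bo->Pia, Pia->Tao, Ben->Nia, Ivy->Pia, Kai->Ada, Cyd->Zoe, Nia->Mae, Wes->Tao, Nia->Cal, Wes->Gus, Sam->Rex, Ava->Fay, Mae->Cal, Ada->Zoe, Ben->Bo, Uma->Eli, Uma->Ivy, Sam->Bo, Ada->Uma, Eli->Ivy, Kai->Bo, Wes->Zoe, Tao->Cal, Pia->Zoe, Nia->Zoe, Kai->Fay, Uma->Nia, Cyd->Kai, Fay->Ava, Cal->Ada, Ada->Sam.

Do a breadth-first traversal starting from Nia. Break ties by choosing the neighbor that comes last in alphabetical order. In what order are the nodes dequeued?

Visit Nia; enqueue Zoe, Mae, Kai, Cyd, Cal → queue [Zoe, Mae, Kai, Cyd, Cal]
Visit Zoe → queue [Mae, Kai, Cyd, Cal]
Visit Mae → queue [Kai, Cyd, Cal]
Visit Kai; enqueue Uma, Fay, Bo, Ada → queue [Cyd, Cal, Uma, Fay, Bo, Ada]
Visit Cyd; enqueue Wes, Ben, Ava → queue [Cal, Uma, Fay, Bo, Ada, Wes, Ben, Ava]
Visit Cal → queue [Uma, Fay, Bo, Ada, Wes, Ben, Ava]
Visit Uma; enqueue Ivy, Eli → queue [Fay, Bo, Ada, Wes, Ben, Ava, Ivy, Eli]
Visit Fay; enqueue Gus → queue [Bo, Ada, Wes, Ben, Ava, Ivy, Eli, Gus]
Visit Bo; enqueue Rex, Pia → queue [Ada, Wes, Ben, Ava, Ivy, Eli, Gus, Rex, Pia]
Visit Ada; enqueue Sam → queue [Wes, Ben, Ava, Ivy, Eli, Gus, Rex, Pia, Sam]
Visit Wes; enqueue Tao → queue [Ben, Ava, Ivy, Eli, Gus, Rex, Pia, Sam, Tao]
Visit Ben → queue [Ava, Ivy, Eli, Gus, Rex, Pia, Sam, Tao]
Visit Ava → queue [Ivy, Eli, Gus, Rex, Pia, Sam, Tao]
Visit Ivy → queue [Eli, Gus, Rex, Pia, Sam, Tao]
Visit Eli → queue [Gus, Rex, Pia, Sam, Tao]
Visit Gus → queue [Rex, Pia, Sam, Tao]
Visit Rex → queue [Pia, Sam, Tao]
Visit Pia → queue [Sam, Tao]
Visit Sam → queue [Tao]
Visit Tao → queue []

Nia → Zoe → Mae → Kai → Cyd → Cal → Uma → Fay → Bo → Ada → Wes → Ben → Ava → Ivy → Eli → Gus → Rex → Pia → Sam → Tao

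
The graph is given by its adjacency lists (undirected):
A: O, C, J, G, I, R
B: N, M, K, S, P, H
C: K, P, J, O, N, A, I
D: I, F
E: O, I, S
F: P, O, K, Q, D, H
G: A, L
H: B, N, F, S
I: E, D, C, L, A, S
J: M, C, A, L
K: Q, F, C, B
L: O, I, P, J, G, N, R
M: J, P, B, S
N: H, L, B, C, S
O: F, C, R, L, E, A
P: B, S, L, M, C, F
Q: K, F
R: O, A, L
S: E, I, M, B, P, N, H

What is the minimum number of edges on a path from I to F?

2

Level 0: I
Level 1: A, C, D, E, L, S
Level 2: B, F, G, H, J, K, M, N, O, P, R
Level 3: Q
F first appears at level 2.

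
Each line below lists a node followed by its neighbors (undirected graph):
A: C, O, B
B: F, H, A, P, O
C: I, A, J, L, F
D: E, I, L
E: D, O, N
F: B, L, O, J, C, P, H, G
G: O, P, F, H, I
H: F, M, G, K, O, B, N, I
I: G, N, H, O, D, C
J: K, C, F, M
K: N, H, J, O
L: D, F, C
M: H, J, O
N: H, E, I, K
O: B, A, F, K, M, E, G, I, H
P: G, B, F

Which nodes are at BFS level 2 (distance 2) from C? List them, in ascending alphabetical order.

Level 0: C
Level 1: A, F, I, J, L
Level 2: B, D, G, H, K, M, N, O, P
Level 3: E

B, D, G, H, K, M, N, O, P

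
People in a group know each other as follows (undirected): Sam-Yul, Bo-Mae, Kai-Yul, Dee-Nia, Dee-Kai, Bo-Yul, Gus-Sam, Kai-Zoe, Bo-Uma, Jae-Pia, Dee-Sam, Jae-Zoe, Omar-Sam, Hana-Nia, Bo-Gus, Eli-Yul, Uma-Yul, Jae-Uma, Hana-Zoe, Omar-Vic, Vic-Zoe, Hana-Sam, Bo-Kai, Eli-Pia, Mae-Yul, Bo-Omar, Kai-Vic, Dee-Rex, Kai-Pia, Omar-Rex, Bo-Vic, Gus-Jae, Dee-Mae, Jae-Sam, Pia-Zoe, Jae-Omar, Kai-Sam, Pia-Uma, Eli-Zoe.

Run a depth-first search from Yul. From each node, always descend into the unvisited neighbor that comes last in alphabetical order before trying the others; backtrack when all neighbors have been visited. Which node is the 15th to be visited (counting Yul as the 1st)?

Visit Yul
Yul → Uma
Uma → Pia
Pia → Zoe
Zoe → Vic
Vic → Omar
Omar → Sam
Sam → Kai
Kai → Dee
Dee → Rex
Dee → Nia
Nia → Hana
Dee → Mae
Mae → Bo
Bo → Gus
Gus → Jae
Zoe → Eli

Visit order: Yul, Uma, Pia, Zoe, Vic, Omar, Sam, Kai, Dee, Rex, Nia, Hana, Mae, Bo, Gus, Jae, Eli

Gus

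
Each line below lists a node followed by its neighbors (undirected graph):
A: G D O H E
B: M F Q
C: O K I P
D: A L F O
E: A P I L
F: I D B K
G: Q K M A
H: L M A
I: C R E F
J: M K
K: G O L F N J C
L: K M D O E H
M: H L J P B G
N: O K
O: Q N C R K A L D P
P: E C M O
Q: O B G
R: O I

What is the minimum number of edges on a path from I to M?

3

Level 0: I
Level 1: C, E, F, R
Level 2: A, B, D, K, L, O, P
Level 3: G, H, J, M, N, Q
M first appears at level 3.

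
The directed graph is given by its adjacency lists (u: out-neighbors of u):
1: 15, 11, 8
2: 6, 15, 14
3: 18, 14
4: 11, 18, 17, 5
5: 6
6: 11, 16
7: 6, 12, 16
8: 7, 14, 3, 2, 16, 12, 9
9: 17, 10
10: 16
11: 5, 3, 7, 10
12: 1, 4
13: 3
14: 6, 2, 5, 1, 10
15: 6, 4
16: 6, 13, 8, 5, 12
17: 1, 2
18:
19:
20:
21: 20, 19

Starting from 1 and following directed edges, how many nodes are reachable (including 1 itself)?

BFS from 1 visits: 1, 15, 11, 8, 6, 4, 5, 3, 7, 10, 14, 2, 16, 12, 9, 18, 17, 13
Reachable nodes: 18 of 21 total.

18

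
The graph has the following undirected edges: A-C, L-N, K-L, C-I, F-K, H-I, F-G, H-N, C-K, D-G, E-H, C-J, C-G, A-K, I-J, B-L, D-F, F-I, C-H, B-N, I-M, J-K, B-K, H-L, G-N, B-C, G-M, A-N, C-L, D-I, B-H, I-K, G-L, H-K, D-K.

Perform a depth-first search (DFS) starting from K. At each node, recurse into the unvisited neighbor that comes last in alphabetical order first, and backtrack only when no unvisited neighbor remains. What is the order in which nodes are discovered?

Visit K
K → L
L → N
N → H
H → I
I → M
M → G
G → F
F → D
G → C
C → J
C → B
C → A
H → E

K → L → N → H → I → M → G → F → D → C → J → B → A → E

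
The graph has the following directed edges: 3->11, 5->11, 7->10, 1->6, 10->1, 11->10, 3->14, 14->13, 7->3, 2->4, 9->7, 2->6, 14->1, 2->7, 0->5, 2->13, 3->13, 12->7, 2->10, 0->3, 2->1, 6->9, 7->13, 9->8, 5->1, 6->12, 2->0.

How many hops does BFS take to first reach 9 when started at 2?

2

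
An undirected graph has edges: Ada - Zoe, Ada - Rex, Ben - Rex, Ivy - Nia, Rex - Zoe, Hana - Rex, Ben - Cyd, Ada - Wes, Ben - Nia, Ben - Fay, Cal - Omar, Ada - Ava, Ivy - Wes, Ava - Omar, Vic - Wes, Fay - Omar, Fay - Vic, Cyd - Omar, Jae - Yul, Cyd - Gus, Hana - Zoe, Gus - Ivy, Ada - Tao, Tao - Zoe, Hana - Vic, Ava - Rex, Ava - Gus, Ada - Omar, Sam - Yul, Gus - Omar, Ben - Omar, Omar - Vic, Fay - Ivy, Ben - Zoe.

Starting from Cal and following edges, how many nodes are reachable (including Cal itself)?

16

BFS from Cal visits: Cal, Omar, Vic, Gus, Fay, Cyd, Ben, Ava, Ada, Wes, Hana, Ivy, Zoe, Rex, Nia, Tao
Reachable nodes: 16 of 19 total.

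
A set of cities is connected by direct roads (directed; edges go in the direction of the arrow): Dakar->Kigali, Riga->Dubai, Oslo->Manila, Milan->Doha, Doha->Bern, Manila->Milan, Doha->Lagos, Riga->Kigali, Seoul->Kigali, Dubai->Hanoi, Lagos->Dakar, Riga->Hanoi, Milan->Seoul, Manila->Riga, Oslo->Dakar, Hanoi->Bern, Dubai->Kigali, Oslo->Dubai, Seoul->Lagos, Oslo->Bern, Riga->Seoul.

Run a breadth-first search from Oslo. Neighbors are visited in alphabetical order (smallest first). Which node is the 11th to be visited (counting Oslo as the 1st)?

Visit Oslo; enqueue Bern, Dakar, Dubai, Manila → queue [Bern, Dakar, Dubai, Manila]
Visit Bern → queue [Dakar, Dubai, Manila]
Visit Dakar; enqueue Kigali → queue [Dubai, Manila, Kigali]
Visit Dubai; enqueue Hanoi → queue [Manila, Kigali, Hanoi]
Visit Manila; enqueue Milan, Riga → queue [Kigali, Hanoi, Milan, Riga]
Visit Kigali → queue [Hanoi, Milan, Riga]
Visit Hanoi → queue [Milan, Riga]
Visit Milan; enqueue Doha, Seoul → queue [Riga, Doha, Seoul]
Visit Riga → queue [Doha, Seoul]
Visit Doha; enqueue Lagos → queue [Seoul, Lagos]
Visit Seoul → queue [Lagos]
Visit Lagos → queue []

Visit order: Oslo, Bern, Dakar, Dubai, Manila, Kigali, Hanoi, Milan, Riga, Doha, Seoul, Lagos

Seoul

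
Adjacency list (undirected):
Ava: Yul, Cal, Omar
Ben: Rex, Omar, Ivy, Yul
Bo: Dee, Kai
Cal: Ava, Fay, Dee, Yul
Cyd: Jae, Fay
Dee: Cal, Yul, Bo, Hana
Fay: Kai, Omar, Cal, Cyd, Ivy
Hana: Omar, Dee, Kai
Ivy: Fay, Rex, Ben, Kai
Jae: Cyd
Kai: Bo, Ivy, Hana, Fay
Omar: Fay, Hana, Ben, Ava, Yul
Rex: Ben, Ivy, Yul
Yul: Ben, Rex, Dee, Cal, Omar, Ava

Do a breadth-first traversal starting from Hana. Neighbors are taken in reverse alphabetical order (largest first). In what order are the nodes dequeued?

Hana, Omar, Kai, Dee, Yul, Fay, Ben, Ava, Ivy, Bo, Cal, Rex, Cyd, Jae

Visit Hana; enqueue Omar, Kai, Dee → queue [Omar, Kai, Dee]
Visit Omar; enqueue Yul, Fay, Ben, Ava → queue [Kai, Dee, Yul, Fay, Ben, Ava]
Visit Kai; enqueue Ivy, Bo → queue [Dee, Yul, Fay, Ben, Ava, Ivy, Bo]
Visit Dee; enqueue Cal → queue [Yul, Fay, Ben, Ava, Ivy, Bo, Cal]
Visit Yul; enqueue Rex → queue [Fay, Ben, Ava, Ivy, Bo, Cal, Rex]
Visit Fay; enqueue Cyd → queue [Ben, Ava, Ivy, Bo, Cal, Rex, Cyd]
Visit Ben → queue [Ava, Ivy, Bo, Cal, Rex, Cyd]
Visit Ava → queue [Ivy, Bo, Cal, Rex, Cyd]
Visit Ivy → queue [Bo, Cal, Rex, Cyd]
Visit Bo → queue [Cal, Rex, Cyd]
Visit Cal → queue [Rex, Cyd]
Visit Rex → queue [Cyd]
Visit Cyd; enqueue Jae → queue [Jae]
Visit Jae → queue []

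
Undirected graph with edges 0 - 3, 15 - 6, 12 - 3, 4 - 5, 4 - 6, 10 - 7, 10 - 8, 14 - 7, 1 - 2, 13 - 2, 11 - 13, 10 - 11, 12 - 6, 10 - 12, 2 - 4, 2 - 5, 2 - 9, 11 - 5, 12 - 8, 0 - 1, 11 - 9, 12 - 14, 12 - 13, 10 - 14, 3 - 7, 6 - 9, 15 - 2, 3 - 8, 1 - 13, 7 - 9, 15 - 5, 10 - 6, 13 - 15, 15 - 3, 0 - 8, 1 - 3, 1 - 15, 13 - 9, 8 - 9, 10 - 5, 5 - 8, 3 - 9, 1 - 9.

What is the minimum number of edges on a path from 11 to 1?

2

Level 0: 11
Level 1: 5, 9, 10, 13
Level 2: 1, 2, 3, 4, 6, 7, 8, 12, 14, 15
Level 3: 0
1 first appears at level 2.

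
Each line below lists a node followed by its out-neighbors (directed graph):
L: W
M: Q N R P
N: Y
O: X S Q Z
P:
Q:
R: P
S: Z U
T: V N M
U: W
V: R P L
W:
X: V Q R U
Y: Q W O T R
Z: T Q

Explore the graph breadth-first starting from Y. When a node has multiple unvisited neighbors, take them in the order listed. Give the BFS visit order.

Y → Q → W → O → T → R → X → S → Z → V → N → M → P → U → L

Visit Y; enqueue Q, W, O, T, R → queue [Q, W, O, T, R]
Visit Q → queue [W, O, T, R]
Visit W → queue [O, T, R]
Visit O; enqueue X, S, Z → queue [T, R, X, S, Z]
Visit T; enqueue V, N, M → queue [R, X, S, Z, V, N, M]
Visit R; enqueue P → queue [X, S, Z, V, N, M, P]
Visit X; enqueue U → queue [S, Z, V, N, M, P, U]
Visit S → queue [Z, V, N, M, P, U]
Visit Z → queue [V, N, M, P, U]
Visit V; enqueue L → queue [N, M, P, U, L]
Visit N → queue [M, P, U, L]
Visit M → queue [P, U, L]
Visit P → queue [U, L]
Visit U → queue [L]
Visit L → queue []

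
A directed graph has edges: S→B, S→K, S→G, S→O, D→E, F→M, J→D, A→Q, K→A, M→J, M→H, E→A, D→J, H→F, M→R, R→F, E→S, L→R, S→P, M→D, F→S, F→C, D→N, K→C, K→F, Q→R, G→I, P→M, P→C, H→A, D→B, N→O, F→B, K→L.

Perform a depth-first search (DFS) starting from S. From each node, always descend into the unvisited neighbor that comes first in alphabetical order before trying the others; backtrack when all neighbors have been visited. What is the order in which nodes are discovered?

Visit S
S → B
S → G
G → I
S → K
K → A
A → Q
Q → R
R → F
F → C
F → M
M → D
D → E
D → J
D → N
N → O
M → H
K → L
S → P

S -> B -> G -> I -> K -> A -> Q -> R -> F -> C -> M -> D -> E -> J -> N -> O -> H -> L -> P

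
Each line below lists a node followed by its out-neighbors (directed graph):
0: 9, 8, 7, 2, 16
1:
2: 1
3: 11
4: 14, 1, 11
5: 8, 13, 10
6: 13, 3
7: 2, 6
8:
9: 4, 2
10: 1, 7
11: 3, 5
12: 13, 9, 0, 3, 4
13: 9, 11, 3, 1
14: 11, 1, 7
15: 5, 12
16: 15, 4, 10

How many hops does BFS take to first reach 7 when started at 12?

2

Level 0: 12
Level 1: 0, 3, 4, 9, 13
Level 2: 1, 2, 7, 8, 11, 14, 16
Level 3: 5, 6, 10, 15
7 first appears at level 2.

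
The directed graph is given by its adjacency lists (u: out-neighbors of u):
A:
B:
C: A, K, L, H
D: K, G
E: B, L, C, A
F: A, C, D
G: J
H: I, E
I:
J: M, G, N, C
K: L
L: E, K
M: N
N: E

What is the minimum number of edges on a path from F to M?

4

Level 0: F
Level 1: A, C, D
Level 2: G, H, K, L
Level 3: E, I, J
Level 4: B, M, N
M first appears at level 4.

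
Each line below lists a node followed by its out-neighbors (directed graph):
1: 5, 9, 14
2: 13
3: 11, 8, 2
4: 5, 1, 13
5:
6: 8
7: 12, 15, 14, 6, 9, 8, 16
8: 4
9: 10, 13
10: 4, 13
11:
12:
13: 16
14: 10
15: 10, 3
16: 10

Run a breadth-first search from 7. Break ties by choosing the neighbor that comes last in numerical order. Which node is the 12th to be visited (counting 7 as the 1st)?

4

Visit 7; enqueue 16, 15, 14, 12, 9, 8, 6 → queue [16, 15, 14, 12, 9, 8, 6]
Visit 16; enqueue 10 → queue [15, 14, 12, 9, 8, 6, 10]
Visit 15; enqueue 3 → queue [14, 12, 9, 8, 6, 10, 3]
Visit 14 → queue [12, 9, 8, 6, 10, 3]
Visit 12 → queue [9, 8, 6, 10, 3]
Visit 9; enqueue 13 → queue [8, 6, 10, 3, 13]
Visit 8; enqueue 4 → queue [6, 10, 3, 13, 4]
Visit 6 → queue [10, 3, 13, 4]
Visit 10 → queue [3, 13, 4]
Visit 3; enqueue 11, 2 → queue [13, 4, 11, 2]
Visit 13 → queue [4, 11, 2]
Visit 4; enqueue 5, 1 → queue [11, 2, 5, 1]
Visit 11 → queue [2, 5, 1]
Visit 2 → queue [5, 1]
Visit 5 → queue [1]
Visit 1 → queue []

Visit order: 7, 16, 15, 14, 12, 9, 8, 6, 10, 3, 13, 4, 11, 2, 5, 1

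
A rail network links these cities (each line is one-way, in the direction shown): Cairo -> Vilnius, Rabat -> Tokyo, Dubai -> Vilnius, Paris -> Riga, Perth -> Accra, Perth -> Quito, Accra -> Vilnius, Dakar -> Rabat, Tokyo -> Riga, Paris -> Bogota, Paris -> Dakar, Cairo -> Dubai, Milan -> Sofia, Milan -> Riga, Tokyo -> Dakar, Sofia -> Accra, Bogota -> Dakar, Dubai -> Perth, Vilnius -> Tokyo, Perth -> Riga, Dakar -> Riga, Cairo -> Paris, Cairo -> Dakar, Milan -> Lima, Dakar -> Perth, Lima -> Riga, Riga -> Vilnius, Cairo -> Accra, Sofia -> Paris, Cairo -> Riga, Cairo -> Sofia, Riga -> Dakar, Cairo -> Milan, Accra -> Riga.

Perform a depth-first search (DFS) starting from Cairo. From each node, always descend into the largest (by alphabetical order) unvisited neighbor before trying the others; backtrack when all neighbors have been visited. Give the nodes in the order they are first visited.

Visit Cairo
Cairo → Vilnius
Vilnius → Tokyo
Tokyo → Riga
Riga → Dakar
Dakar → Rabat
Dakar → Perth
Perth → Quito
Perth → Accra
Cairo → Sofia
Sofia → Paris
Paris → Bogota
Cairo → Milan
Milan → Lima
Cairo → Dubai

Cairo Vilnius Tokyo Riga Dakar Rabat Perth Quito Accra Sofia Paris Bogota Milan Lima Dubai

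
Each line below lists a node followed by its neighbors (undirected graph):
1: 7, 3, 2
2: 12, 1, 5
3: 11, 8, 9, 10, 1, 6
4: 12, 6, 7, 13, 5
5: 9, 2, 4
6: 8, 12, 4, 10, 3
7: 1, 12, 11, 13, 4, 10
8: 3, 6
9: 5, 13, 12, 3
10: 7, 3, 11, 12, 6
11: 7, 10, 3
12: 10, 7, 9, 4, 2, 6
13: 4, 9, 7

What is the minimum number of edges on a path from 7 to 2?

Level 0: 7
Level 1: 1, 4, 10, 11, 12, 13
Level 2: 2, 3, 5, 6, 9
Level 3: 8
2 first appears at level 2.

2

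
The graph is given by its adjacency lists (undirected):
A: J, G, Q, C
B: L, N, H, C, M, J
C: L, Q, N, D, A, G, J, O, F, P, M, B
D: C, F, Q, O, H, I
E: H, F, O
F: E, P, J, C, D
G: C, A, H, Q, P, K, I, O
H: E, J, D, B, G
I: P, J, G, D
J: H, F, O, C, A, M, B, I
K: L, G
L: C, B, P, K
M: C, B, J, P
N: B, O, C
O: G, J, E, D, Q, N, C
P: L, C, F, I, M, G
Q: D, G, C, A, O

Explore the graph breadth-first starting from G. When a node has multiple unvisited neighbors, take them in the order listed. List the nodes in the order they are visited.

Visit G; enqueue C, A, H, Q, P, K, I, O → queue [C, A, H, Q, P, K, I, O]
Visit C; enqueue L, N, D, J, F, M, B → queue [A, H, Q, P, K, I, O, L, N, D, J, F, M, B]
Visit A → queue [H, Q, P, K, I, O, L, N, D, J, F, M, B]
Visit H; enqueue E → queue [Q, P, K, I, O, L, N, D, J, F, M, B, E]
Visit Q → queue [P, K, I, O, L, N, D, J, F, M, B, E]
Visit P → queue [K, I, O, L, N, D, J, F, M, B, E]
Visit K → queue [I, O, L, N, D, J, F, M, B, E]
Visit I → queue [O, L, N, D, J, F, M, B, E]
Visit O → queue [L, N, D, J, F, M, B, E]
Visit L → queue [N, D, J, F, M, B, E]
Visit N → queue [D, J, F, M, B, E]
Visit D → queue [J, F, M, B, E]
Visit J → queue [F, M, B, E]
Visit F → queue [M, B, E]
Visit M → queue [B, E]
Visit B → queue [E]
Visit E → queue []

G, C, A, H, Q, P, K, I, O, L, N, D, J, F, M, B, E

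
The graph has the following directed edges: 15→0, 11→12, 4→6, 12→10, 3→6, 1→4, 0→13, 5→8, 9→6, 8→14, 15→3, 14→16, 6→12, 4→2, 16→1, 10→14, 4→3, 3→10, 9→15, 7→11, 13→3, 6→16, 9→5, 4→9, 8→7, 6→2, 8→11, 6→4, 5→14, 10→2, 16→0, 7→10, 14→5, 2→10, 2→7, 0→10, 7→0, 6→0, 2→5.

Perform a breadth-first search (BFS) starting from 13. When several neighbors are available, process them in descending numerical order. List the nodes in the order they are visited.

Visit 13; enqueue 3 → queue [3]
Visit 3; enqueue 10, 6 → queue [10, 6]
Visit 10; enqueue 14, 2 → queue [6, 14, 2]
Visit 6; enqueue 16, 12, 4, 0 → queue [14, 2, 16, 12, 4, 0]
Visit 14; enqueue 5 → queue [2, 16, 12, 4, 0, 5]
Visit 2; enqueue 7 → queue [16, 12, 4, 0, 5, 7]
Visit 16; enqueue 1 → queue [12, 4, 0, 5, 7, 1]
Visit 12 → queue [4, 0, 5, 7, 1]
Visit 4; enqueue 9 → queue [0, 5, 7, 1, 9]
Visit 0 → queue [5, 7, 1, 9]
Visit 5; enqueue 8 → queue [7, 1, 9, 8]
Visit 7; enqueue 11 → queue [1, 9, 8, 11]
Visit 1 → queue [9, 8, 11]
Visit 9; enqueue 15 → queue [8, 11, 15]
Visit 8 → queue [11, 15]
Visit 11 → queue [15]
Visit 15 → queue []

13 → 3 → 10 → 6 → 14 → 2 → 16 → 12 → 4 → 0 → 5 → 7 → 1 → 9 → 8 → 11 → 15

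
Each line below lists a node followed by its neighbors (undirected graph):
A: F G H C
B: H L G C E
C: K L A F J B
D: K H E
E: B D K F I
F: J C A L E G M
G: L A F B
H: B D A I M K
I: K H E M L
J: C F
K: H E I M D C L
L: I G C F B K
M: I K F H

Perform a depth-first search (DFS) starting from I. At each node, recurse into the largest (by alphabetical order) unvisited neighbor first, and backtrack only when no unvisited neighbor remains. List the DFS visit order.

I -> M -> K -> L -> G -> F -> J -> C -> B -> H -> D -> E -> A

Visit I
I → M
M → K
K → L
L → G
G → F
F → J
J → C
C → B
B → H
H → D
D → E
H → A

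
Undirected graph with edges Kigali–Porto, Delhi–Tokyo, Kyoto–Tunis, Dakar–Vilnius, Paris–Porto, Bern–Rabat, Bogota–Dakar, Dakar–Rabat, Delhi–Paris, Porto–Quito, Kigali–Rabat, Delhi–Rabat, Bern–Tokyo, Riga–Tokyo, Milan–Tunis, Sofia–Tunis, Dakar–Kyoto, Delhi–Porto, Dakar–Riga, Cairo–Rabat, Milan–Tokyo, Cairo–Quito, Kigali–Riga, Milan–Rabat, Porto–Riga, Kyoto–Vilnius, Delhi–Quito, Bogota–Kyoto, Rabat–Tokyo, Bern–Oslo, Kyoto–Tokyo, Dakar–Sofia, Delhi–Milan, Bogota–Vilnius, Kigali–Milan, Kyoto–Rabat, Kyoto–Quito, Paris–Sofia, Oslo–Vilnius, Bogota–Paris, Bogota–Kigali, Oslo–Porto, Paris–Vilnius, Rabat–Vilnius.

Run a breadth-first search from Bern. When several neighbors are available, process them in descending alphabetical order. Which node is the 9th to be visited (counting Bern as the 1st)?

Vilnius

Visit Bern; enqueue Tokyo, Rabat, Oslo → queue [Tokyo, Rabat, Oslo]
Visit Tokyo; enqueue Riga, Milan, Kyoto, Delhi → queue [Rabat, Oslo, Riga, Milan, Kyoto, Delhi]
Visit Rabat; enqueue Vilnius, Kigali, Dakar, Cairo → queue [Oslo, Riga, Milan, Kyoto, Delhi, Vilnius, Kigali, Dakar, Cairo]
Visit Oslo; enqueue Porto → queue [Riga, Milan, Kyoto, Delhi, Vilnius, Kigali, Dakar, Cairo, Porto]
Visit Riga → queue [Milan, Kyoto, Delhi, Vilnius, Kigali, Dakar, Cairo, Porto]
Visit Milan; enqueue Tunis → queue [Kyoto, Delhi, Vilnius, Kigali, Dakar, Cairo, Porto, Tunis]
Visit Kyoto; enqueue Quito, Bogota → queue [Delhi, Vilnius, Kigali, Dakar, Cairo, Porto, Tunis, Quito, Bogota]
Visit Delhi; enqueue Paris → queue [Vilnius, Kigali, Dakar, Cairo, Porto, Tunis, Quito, Bogota, Paris]
Visit Vilnius → queue [Kigali, Dakar, Cairo, Porto, Tunis, Quito, Bogota, Paris]
Visit Kigali → queue [Dakar, Cairo, Porto, Tunis, Quito, Bogota, Paris]
Visit Dakar; enqueue Sofia → queue [Cairo, Porto, Tunis, Quito, Bogota, Paris, Sofia]
Visit Cairo → queue [Porto, Tunis, Quito, Bogota, Paris, Sofia]
Visit Porto → queue [Tunis, Quito, Bogota, Paris, Sofia]
Visit Tunis → queue [Quito, Bogota, Paris, Sofia]
Visit Quito → queue [Bogota, Paris, Sofia]
Visit Bogota → queue [Paris, Sofia]
Visit Paris → queue [Sofia]
Visit Sofia → queue []

Visit order: Bern, Tokyo, Rabat, Oslo, Riga, Milan, Kyoto, Delhi, Vilnius, Kigali, Dakar, Cairo, Porto, Tunis, Quito, Bogota, Paris, Sofia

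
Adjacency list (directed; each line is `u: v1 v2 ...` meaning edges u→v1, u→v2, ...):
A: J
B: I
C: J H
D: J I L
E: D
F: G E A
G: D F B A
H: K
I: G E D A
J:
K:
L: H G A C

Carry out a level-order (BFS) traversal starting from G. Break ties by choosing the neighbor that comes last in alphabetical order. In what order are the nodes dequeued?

G, F, D, B, A, E, L, J, I, H, C, K

Visit G; enqueue F, D, B, A → queue [F, D, B, A]
Visit F; enqueue E → queue [D, B, A, E]
Visit D; enqueue L, J, I → queue [B, A, E, L, J, I]
Visit B → queue [A, E, L, J, I]
Visit A → queue [E, L, J, I]
Visit E → queue [L, J, I]
Visit L; enqueue H, C → queue [J, I, H, C]
Visit J → queue [I, H, C]
Visit I → queue [H, C]
Visit H; enqueue K → queue [C, K]
Visit C → queue [K]
Visit K → queue []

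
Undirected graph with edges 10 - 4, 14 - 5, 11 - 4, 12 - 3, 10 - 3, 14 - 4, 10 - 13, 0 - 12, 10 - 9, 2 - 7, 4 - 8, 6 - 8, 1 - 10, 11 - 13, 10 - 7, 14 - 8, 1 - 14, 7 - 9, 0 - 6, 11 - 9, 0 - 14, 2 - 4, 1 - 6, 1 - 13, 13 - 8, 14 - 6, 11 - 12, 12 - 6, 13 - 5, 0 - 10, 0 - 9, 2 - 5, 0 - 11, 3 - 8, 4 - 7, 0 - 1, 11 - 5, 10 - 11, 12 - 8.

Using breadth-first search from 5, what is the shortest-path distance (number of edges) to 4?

2

Level 0: 5
Level 1: 2, 11, 13, 14
Level 2: 0, 1, 4, 6, 7, 8, 9, 10, 12
Level 3: 3
4 first appears at level 2.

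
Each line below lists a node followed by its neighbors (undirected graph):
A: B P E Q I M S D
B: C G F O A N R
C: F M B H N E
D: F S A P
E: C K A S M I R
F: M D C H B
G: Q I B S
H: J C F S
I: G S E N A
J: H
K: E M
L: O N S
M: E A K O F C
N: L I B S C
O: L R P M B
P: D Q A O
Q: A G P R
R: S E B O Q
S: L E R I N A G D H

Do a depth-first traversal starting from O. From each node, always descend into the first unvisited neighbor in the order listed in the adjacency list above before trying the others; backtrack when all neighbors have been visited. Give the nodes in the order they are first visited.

O, L, N, I, G, Q, A, B, C, F, M, E, K, S, R, D, P, H, J

Visit O
O → L
L → N
N → I
I → G
G → Q
Q → A
A → B
B → C
C → F
F → M
M → E
E → K
E → S
S → R
S → D
D → P
S → H
H → J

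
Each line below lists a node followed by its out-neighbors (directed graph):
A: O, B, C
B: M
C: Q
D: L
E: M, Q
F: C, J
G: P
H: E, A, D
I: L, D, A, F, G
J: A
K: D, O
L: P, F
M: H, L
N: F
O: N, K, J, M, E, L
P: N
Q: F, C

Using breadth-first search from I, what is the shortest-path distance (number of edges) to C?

Level 0: I
Level 1: A, D, F, G, L
Level 2: B, C, J, O, P
Level 3: E, K, M, N, Q
Level 4: H
C first appears at level 2.

2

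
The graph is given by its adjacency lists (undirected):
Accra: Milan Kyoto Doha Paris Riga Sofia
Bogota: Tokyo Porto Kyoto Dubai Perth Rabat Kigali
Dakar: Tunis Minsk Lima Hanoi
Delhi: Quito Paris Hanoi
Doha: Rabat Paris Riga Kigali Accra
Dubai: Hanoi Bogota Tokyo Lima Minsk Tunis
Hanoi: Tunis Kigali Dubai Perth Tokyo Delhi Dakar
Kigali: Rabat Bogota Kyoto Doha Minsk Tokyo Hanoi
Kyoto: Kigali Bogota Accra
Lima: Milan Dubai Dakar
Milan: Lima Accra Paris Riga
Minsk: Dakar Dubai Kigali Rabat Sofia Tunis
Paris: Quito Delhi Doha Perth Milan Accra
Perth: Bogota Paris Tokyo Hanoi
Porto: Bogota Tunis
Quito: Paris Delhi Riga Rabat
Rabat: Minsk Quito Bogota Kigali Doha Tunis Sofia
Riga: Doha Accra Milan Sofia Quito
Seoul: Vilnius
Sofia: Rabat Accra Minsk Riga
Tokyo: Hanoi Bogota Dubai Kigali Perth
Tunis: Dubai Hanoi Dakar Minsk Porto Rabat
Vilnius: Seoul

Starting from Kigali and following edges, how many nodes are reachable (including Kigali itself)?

BFS from Kigali visits: Kigali, Bogota, Doha, Hanoi, Kyoto, Minsk, Rabat, Tokyo, Dubai, Perth, Porto, Accra, Paris, Riga, Dakar, Delhi, Tunis, Sofia, Quito, Lima, Milan
Reachable nodes: 21 of 23 total.

21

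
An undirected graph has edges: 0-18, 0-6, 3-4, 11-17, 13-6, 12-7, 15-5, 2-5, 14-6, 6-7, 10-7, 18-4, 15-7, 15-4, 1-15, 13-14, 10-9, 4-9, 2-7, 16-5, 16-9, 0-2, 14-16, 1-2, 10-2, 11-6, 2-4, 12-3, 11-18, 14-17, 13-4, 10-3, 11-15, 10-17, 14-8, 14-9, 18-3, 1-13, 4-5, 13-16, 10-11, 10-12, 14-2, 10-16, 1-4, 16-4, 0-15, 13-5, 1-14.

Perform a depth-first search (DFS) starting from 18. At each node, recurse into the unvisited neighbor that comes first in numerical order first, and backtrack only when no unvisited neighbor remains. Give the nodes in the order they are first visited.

Visit 18
18 → 0
0 → 2
2 → 1
1 → 4
4 → 3
3 → 10
10 → 7
7 → 6
6 → 11
11 → 15
15 → 5
5 → 13
13 → 14
14 → 8
14 → 9
9 → 16
14 → 17
7 → 12

18 0 2 1 4 3 10 7 6 11 15 5 13 14 8 9 16 17 12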